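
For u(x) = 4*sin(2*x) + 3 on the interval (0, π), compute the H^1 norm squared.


||u||_{H^1(0,π)}^2 = 49*π

u'(x) = 8*cos(2*x).
Expand u² and (u')² and integrate term by term on (0, π), using: for integers n ≥ 1, ∫_0^π sin²(nx) dx = ∫_0^π cos²(nx) dx = π/2; for n ≠ n', ∫_0^π sin(nx)sin(n'x) dx = ∫_0^π cos(nx)cos(n'x) dx = 0; and by product-to-sum, ∫_0^π sin(nx)cos(n'x) dx = ½∫_0^π [sin((n+n')x) + sin((n−n')x)] dx, which is 0 when n+n' is even and 2n/(n²−n'²) when n+n' is odd (it need not vanish on (0, π)). For the constant mode: ∫_0^π 1 dx = π, ∫_0^π cos(nx) dx = 0, ∫_0^π sin(nx) dx = (1−(−1)^n)/n.
  u² squared terms: (3)²·∫1 dx = 9·π = 9*π;  (4)²·∫sin(2x)² dx = 16·π/2 = 8*π.
  u² cross terms: 2·(3)·(4)·∫1·sin(2x) dx = 24·(0) = 0.
  So ∫_0^π u² dx = 9*π + 8*π + 0 = 17*π.
  (u')² squared terms: (8)²·∫cos(2x)² dx = 64·π/2 = 32*π.
  So ∫_0^π (u')² dx = 32*π.
||u||_{H^1}^2 = (17*π) + (32*π) = 49*π.


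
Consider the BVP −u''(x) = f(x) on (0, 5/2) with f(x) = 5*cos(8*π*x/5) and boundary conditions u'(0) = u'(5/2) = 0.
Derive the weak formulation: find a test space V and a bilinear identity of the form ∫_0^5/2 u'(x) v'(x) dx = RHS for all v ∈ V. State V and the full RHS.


V = H^1(0, 5/2) (no boundary constraint on v; u is determined up to an additive constant); weak form: ∫_0^5/2 u'v' dx = ∫_0^5/2 (5*cos(8*π*x/5)) v dx for all v ∈ V.

Multiply both sides by a test function v and integrate from 0 to 5/2:
  ∫_0^5/2 −u''(x) v(x) dx = ∫_0^5/2 f(x) v(x) dx.
Integrate the LHS by parts once:
  ∫_0^5/2 −u'' v dx = −[u'(x) v(x)]_0^5/2 + ∫_0^5/2 u'(x) v'(x) dx.
Thus ∫_0^5/2 u'(x) v'(x) dx = ∫_0^5/2 f(x) v(x) dx + [u'(x) v(x)]_0^5/2.
Choose V so that boundary terms are either known or forced to vanish.
u has homogeneous Neumann: u'(0) = u'(5/2) = 0. So [u' v]_0^5/2 = 0·v(5/2) − 0·v(0) = 0 for any v; take V = H^1(0, 5/2).
Weak formulation: find u (satisfying any essential BC) such that ∫_0^5/2 u'(x) v'(x) dx = ∫_0^5/2 f v dx for all v ∈ V (homogeneous Neumann, so boundary terms vanish).
Substituting f(x) = 5*cos(8*π*x/5), the right-hand side is ∫_0^5/2 (5*cos(8*π*x/5)) v dx.
Compatibility check (pure Neumann): taking v ≡ 1 ∈ V gives 0 = ∫_0^5/2 f dx + (0) − (0), i.e. ∫_0^5/2 f dx must equal u'(0) − u'(5/2) = 0. Indeed ∫_0^5/2 (5*cos(8*π*x/5)) dx = 0, so the data are compatible. The solution is then unique only up to an additive constant (fix it e.g. by requiring ∫_0^5/2 u dx = 0).


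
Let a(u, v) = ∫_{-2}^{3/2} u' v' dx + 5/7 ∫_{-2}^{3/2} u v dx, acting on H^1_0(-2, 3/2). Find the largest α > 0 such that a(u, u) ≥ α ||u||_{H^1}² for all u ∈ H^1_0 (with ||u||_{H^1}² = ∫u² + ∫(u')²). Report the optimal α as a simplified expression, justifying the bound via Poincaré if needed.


α = (35 + 4*π^2)/(4*π^2 + 49)

Coercivity of a(·,·) on H^1_0(-2, 3/2) means a(u, u) ≥ α ||u||_{H^1}² for every u ∈ H^1_0.
The interval has length L = 7/2, and Poincaré/coercivity depend only on L. Here a(u, u) = ∫(u')² + (5/7)·∫u².
Here 0 < c = 5/7 < 1. The condition a(u,u) ≥ α||u||_{H^1}² reads (1−α)∫(u')² ≥ (α−c)∫u². Any admissible α is ≤ 1 (rapidly oscillating u have ∫u²/∫(u')² → 0), and α = 1 would force 0 ≥ (1−c)∫u², impossible since c < 1; so 1−α > 0. By the sharp Poincaré inequality on H^1_0 of an interval of length L, ∫(u')² ≥ (π/L)²∫u² with equality for the first sine mode sin(π(x−x₀)/L) (x₀ the left endpoint), so the inequality holds for all u iff (1−α)(π/L)² ≥ α − c, i.e. α ≤ ((π/L)² + c)/((π/L)² + 1) = (1 + c(L/π)²)/(1 + (L/π)²). With (π/L)² = 4*π^2/49 and c = 5/7, the largest admissible constant is α = ((π/L)² + c)/((π/L)² + 1).
Simplifying, α = (35 + 4*π^2)/(4*π^2 + 49).


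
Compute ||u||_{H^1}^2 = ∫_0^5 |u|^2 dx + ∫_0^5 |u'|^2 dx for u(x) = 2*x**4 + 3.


||u||_{H^1}^2 = 100162835/63

The H^1 norm (squared) on an interval (0, L) is
  ||u||_{H^1}^2 = ∫_0^L u(x)^2 dx + ∫_0^L u'(x)^2 dx.
Compute u'(x) = 8*x**3.
Then u(x)^2 = 4*x**8 + 12*x**4 + 9 and u'(x)^2 = 64*x**6.
Integrate each monomial from 0 to 5 using ∫_0^5 c·x^n dx = c·5^(n+1)/(n+1):
  ∫_0^5 u(x)^2 dx = ∫_0^5 (4*x^8 + 12*x^4 + 9) dx. Term by term:
    ∫_0^5 4*x^8 dx = 7812500/9;  ∫_0^5 12*x^4 dx = 7500;  ∫_0^5 9 dx = 45.
  Sum: 7812500/9 + 7500 + 45 = 7880405/9.
  ∫_0^5 u'(x)^2 dx = ∫_0^5 (64*x^6) dx. Term by term:
    ∫_0^5 64*x^6 dx = 5000000/7.
Adding: ||u||_{H^1}^2 = 7880405/9 + 5000000/7 = 100162835/63.


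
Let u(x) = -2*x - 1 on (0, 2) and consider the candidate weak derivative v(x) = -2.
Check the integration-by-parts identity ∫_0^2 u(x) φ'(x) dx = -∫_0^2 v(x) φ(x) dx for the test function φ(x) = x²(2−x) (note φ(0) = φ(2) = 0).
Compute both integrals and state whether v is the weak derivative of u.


LHS = 8/3, RHS = 8/3. Yes, v = u' weakly.

u(x) = -2*x - 1, classical derivative u'(x) = -2.
φ(x) = x²(2−x), so φ'(x) = x*(4 - 3*x).
Note φ(0) = φ(2) = 0, so the boundary term u·φ vanishes.
LHS = ∫_0^2 u(x) φ'(x) dx = ∫_0^2 (6*x^3 - 5*x^2 - 4*x) dx. Term by term:
  ∫_0^2 6*x^3 dx = 24;  ∫_0^2 -5*x^2 dx = -40/3;  ∫_0^2 -4*x dx = -8.
Sum: 24 − 40/3 − 8 = 8/3.
So LHS = 8/3.
∫_0^2 v(x) φ(x) dx = ∫_0^2 (2*x^3 - 4*x^2) dx. Term by term:
  ∫_0^2 2*x^3 dx = 8;  ∫_0^2 -4*x^2 dx = -32/3.
Sum: 8 − 32/3 = -8/3.
So RHS = -∫_0^2 v(x) φ(x) dx = 8/3.
LHS = RHS, so the identity holds for this test φ.
Moreover u is smooth here and v(x) = u'(x) = -2 pointwise, so the identity holds for every test function. Hence v is the weak derivative of u.


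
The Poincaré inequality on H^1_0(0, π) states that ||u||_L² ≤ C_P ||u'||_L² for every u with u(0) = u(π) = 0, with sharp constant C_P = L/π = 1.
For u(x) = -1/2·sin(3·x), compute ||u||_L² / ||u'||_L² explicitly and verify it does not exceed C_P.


||u||_L² / ||u'||_L² = 1/3 < C_P = 1.

u(x) = -1/2·sin(3·x), so u'(x) = -3*cos(3*x)/2.
Writing u(x) = A·sin(kπx/L) with A = -1/2 and k = 3, use ∫_0^L sin²(kπx/L) dx = L/2 and ∫_0^L cos²(kπx/L) dx = L/2.
u² = 1/4·sin²(3·x) and (u')² = 9/4·cos²(3·x), and each of sin², cos² integrates to L/2 = π/2 over (0, π).
∫_0^π u² dx = π/8, so ||u||_L² = sqrt(2)*sqrt(π)/4.
∫_0^π (u')² dx = 9*π/8, so ||u'||_L² = 3*sqrt(2)*sqrt(π)/4.
Ratio ||u||_L² / ||u'||_L² = 1/3.
Sharp Poincaré constant on H^1_0(0, π) is C_P = L/π = 1, achieved by sin(x).
This is the k = 3 harmonic; the ratio L/(kπ) is strictly less than C_P = L/π, consistent with the sharp inequality ||u||_L² ≤ C_P ||u'||_L².


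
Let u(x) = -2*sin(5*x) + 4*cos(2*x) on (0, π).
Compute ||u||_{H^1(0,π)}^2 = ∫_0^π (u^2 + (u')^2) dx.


||u||_{H^1(0,π)}^2 = -800/21 + 92*π

u'(x) = -8*sin(2*x) - 10*cos(5*x).
Expand u² and (u')² and integrate term by term on (0, π), using: for integers n ≥ 1, ∫_0^π sin²(nx) dx = ∫_0^π cos²(nx) dx = π/2; for n ≠ n', ∫_0^π sin(nx)sin(n'x) dx = ∫_0^π cos(nx)cos(n'x) dx = 0; and by product-to-sum, ∫_0^π sin(nx)cos(n'x) dx = ½∫_0^π [sin((n+n')x) + sin((n−n')x)] dx, which is 0 when n+n' is even and 2n/(n²−n'²) when n+n' is odd (it need not vanish on (0, π)).
  u² squared terms: (-2)²·∫sin(5x)² dx = 4·π/2 = 2*π;  (4)²·∫cos(2x)² dx = 16·π/2 = 8*π.
  u² cross terms: 2·(-2)·(4)·∫sin(5x)·cos(2x) dx = -16·(10/21) = -160/21.
  So ∫_0^π u² dx = 2*π + 8*π − 160/21 = -160/21 + 10*π.
  (u')² squared terms: (-10)²·∫cos(5x)² dx = 100·π/2 = 50*π;  (-8)²·∫sin(2x)² dx = 64·π/2 = 32*π.
  (u')² cross terms: 2·(-10)·(-8)·∫cos(5x)·sin(2x) dx = 160·(-4/21) = -640/21.
  So ∫_0^π (u')² dx = 50*π + 32*π − 640/21 = -640/21 + 82*π.
||u||_{H^1}^2 = (-160/21 + 10*π) + (-640/21 + 82*π) = -800/21 + 92*π.


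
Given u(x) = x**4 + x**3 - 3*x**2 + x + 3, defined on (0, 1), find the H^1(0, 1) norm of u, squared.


||u||_{H^1}^2 = 11591/1260

The H^1 norm (squared) on an interval (0, L) is
  ||u||_{H^1}^2 = ∫_0^L u(x)^2 dx + ∫_0^L u'(x)^2 dx.
Compute u'(x) = 4*x**3 + 3*x**2 - 6*x + 1.
Then u(x)^2 = x**8 + 2*x**7 - 5*x**6 - 4*x**5 + 17*x**4 - 17*x**2 + 6*x + 9 and u'(x)^2 = 16*x**6 + 24*x**5 - 39*x**4 - 28*x**3 + 42*x**2 - 12*x + 1.
Integrate each monomial from 0 to 1 using ∫_0^1 c·x^n dx = c·1^(n+1)/(n+1):
  ∫_0^1 u(x)^2 dx = ∫_0^1 (x^8 + 2*x^7 - 5*x^6 - 4*x^5 + 17*x^4 - 17*x^2 + 6*x + 9) dx. Term by term:
    ∫_0^1 x^8 dx = 1/9;  ∫_0^1 2*x^7 dx = 1/4;  ∫_0^1 -5*x^6 dx = -5/7;
    ∫_0^1 -4*x^5 dx = -2/3;  ∫_0^1 17*x^4 dx = 17/5;  ∫_0^1 -17*x^2 dx = -17/3;
    ∫_0^1 6*x dx = 3;  ∫_0^1 9 dx = 9.
  Sum: 1/9 + 1/4 − 5/7 − 2/3 + 17/5 − 17/3 + 3 + 9 = 10979/1260.
  ∫_0^1 u'(x)^2 dx = ∫_0^1 (16*x^6 + 24*x^5 - 39*x^4 - 28*x^3 + 42*x^2 - 12*x + 1) dx. Term by term:
    ∫_0^1 16*x^6 dx = 16/7;  ∫_0^1 24*x^5 dx = 4;  ∫_0^1 -39*x^4 dx = -39/5;
    ∫_0^1 -28*x^3 dx = -7;  ∫_0^1 42*x^2 dx = 14;  ∫_0^1 -12*x dx = -6;
    ∫_0^1 1 dx = 1.
  Sum: 16/7 + 4 − 39/5 − 7 + 14 − 6 + 1 = 17/35.
Adding: ||u||_{H^1}^2 = 10979/1260 + 17/35 = 11591/1260.


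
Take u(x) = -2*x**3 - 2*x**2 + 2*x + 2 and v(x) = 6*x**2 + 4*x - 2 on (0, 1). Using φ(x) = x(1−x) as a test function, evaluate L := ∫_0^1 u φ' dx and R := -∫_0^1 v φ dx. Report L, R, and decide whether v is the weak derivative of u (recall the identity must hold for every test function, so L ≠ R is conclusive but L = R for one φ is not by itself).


LHS = 3/10, RHS = -3/10. No, v is not the weak derivative of u.

u(x) = -2*x**3 - 2*x**2 + 2*x + 2, classical derivative u'(x) = -6*x**2 - 4*x + 2.
φ(x) = x(1−x), so φ'(x) = 1 - 2*x.
Note φ(0) = φ(1) = 0, so the boundary term u·φ vanishes.
LHS = ∫_0^1 u(x) φ'(x) dx = ∫_0^1 (4*x^4 + 2*x^3 - 6*x^2 - 2*x + 2) dx. Term by term:
  ∫_0^1 4*x^4 dx = 4/5;  ∫_0^1 2*x^3 dx = 1/2;  ∫_0^1 -6*x^2 dx = -2;
  ∫_0^1 -2*x dx = -1;  ∫_0^1 2 dx = 2.
Sum: 4/5 + 1/2 − 2 − 1 + 2 = 3/10.
So LHS = 3/10.
∫_0^1 v(x) φ(x) dx = ∫_0^1 (-6*x^4 + 2*x^3 + 6*x^2 - 2*x) dx. Term by term:
  ∫_0^1 -6*x^4 dx = -6/5;  ∫_0^1 2*x^3 dx = 1/2;  ∫_0^1 6*x^2 dx = 2;
  ∫_0^1 -2*x dx = -1.
Sum: -6/5 + 1/2 + 2 − 1 = 3/10.
So RHS = -∫_0^1 v(x) φ(x) dx = -3/10.
LHS − RHS = 3/5 ≠ 0, so the identity fails.
(For a valid weak derivative the identity must hold for EVERY test function, in particular this one. The failure shows v is NOT the weak derivative of u.)
Correct weak derivative would be u'(x) = -6*x**2 - 4*x + 2.


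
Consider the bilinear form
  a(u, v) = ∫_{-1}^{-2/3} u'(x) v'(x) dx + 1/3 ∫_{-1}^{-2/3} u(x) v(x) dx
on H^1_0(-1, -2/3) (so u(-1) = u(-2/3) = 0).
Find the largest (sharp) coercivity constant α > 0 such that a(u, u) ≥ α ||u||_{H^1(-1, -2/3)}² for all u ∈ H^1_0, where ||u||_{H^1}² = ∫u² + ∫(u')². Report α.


α = (1 + 27*π^2)/(3*(1 + 9*π^2))

Coercivity of a(·,·) on H^1_0(-1, -2/3) means a(u, u) ≥ α ||u||_{H^1}² for every u ∈ H^1_0.
The interval has length L = 1/3, and Poincaré/coercivity depend only on L. Here a(u, u) = ∫(u')² + (1/3)·∫u².
Here 0 < c = 1/3 < 1. The condition a(u,u) ≥ α||u||_{H^1}² reads (1−α)∫(u')² ≥ (α−c)∫u². Any admissible α is ≤ 1 (rapidly oscillating u have ∫u²/∫(u')² → 0), and α = 1 would force 0 ≥ (1−c)∫u², impossible since c < 1; so 1−α > 0. By the sharp Poincaré inequality on H^1_0 of an interval of length L, ∫(u')² ≥ (π/L)²∫u² with equality for the first sine mode sin(π(x−x₀)/L) (x₀ the left endpoint), so the inequality holds for all u iff (1−α)(π/L)² ≥ α − c, i.e. α ≤ ((π/L)² + c)/((π/L)² + 1) = (1 + c(L/π)²)/(1 + (L/π)²). With (π/L)² = 9*π^2 and c = 1/3, the largest admissible constant is α = ((π/L)² + c)/((π/L)² + 1).
Simplifying, α = (1 + 27*π^2)/(3*(1 + 9*π^2)).


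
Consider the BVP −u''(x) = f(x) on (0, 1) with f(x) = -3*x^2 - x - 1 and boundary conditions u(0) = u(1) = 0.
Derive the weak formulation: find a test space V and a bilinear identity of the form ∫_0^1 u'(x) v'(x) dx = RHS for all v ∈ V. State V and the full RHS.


V = H^1_0(0, 1) (so v(0) = v(1) = 0); weak form: ∫_0^1 u'v' dx = ∫_0^1 (-3*x^2 - x - 1) v dx for all v ∈ V.

Multiply both sides by a test function v and integrate from 0 to 1:
  ∫_0^1 −u''(x) v(x) dx = ∫_0^1 f(x) v(x) dx.
Integrate the LHS by parts once:
  ∫_0^1 −u'' v dx = −[u'(x) v(x)]_0^1 + ∫_0^1 u'(x) v'(x) dx.
Thus ∫_0^1 u'(x) v'(x) dx = ∫_0^1 f(x) v(x) dx + [u'(x) v(x)]_0^1.
Choose V so that boundary terms are either known or forced to vanish.
u is Dirichlet: u(0) = u(1) = 0. Let V = H^1_0(0, 1); then v(0) = v(1) = 0, and [u' v]_0^1 = 0.
Weak formulation: find u (satisfying any essential BC) such that ∫_0^1 u'(x) v'(x) dx = ∫_0^1 f v dx for all v ∈ V.
Substituting f(x) = -3*x^2 - x - 1, the right-hand side is ∫_0^1 (-3*x^2 - x - 1) v dx.


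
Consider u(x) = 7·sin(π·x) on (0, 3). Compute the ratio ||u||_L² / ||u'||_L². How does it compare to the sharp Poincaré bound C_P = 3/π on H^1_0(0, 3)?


||u||_L² / ||u'||_L² = 1/π < C_P = 3/π.

u(x) = 7·sin(π·x), so u'(x) = 7*π*cos(π*x).
Writing u(x) = A·sin(kπx/L) with A = 7 and k = 3, use ∫_0^L sin²(kπx/L) dx = L/2 and ∫_0^L cos²(kπx/L) dx = L/2.
u² = 49·sin²(π·x) and (u')² = 49*π^2·cos²(π·x), and each of sin², cos² integrates to L/2 = 3/2 over (0, 3).
∫_0^3 u² dx = 147/2, so ||u||_L² = 7*sqrt(6)/2.
∫_0^3 (u')² dx = 147*π^2/2, so ||u'||_L² = 7*sqrt(6)*π/2.
Ratio ||u||_L² / ||u'||_L² = 1/π.
Sharp Poincaré constant on H^1_0(0, 3) is C_P = L/π = 3/π, achieved by sin(π/3·x).
This is the k = 3 harmonic; the ratio L/(kπ) is strictly less than C_P = L/π, consistent with the sharp inequality ||u||_L² ≤ C_P ||u'||_L².


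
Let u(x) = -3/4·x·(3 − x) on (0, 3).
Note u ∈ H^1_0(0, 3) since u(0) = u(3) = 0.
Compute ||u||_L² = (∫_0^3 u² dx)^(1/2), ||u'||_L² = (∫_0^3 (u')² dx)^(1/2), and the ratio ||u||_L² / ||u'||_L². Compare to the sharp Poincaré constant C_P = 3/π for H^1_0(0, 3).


||u||_L² / ||u'||_L² = 3*sqrt(10)/10 < C_P = 3/π.

u(x) = -3/4·x·(3 − x), so u'(x) = 3*x/2 - 9/4.
u(x) = -3/4·x·(3 − x) vanishes at x = 0 and x = 3, so u ∈ H^1_0(0, 3). Differentiate via the product rule and integrate the resulting polynomials term by term.
  ∫_0^3 u² dx = ∫_0^3 (9*x^4/16 - 27*x^3/8 + 81*x^2/16) dx. Term by term:
    ∫_0^3 9*x^4/16 dx = 2187/80;  ∫_0^3 -27*x^3/8 dx = -2187/32;  ∫_0^3 81*x^2/16 dx = 729/16.
  Sum: 2187/80 − 2187/32 + 729/16 = 729/160.
  ∫_0^3 (u')² dx = ∫_0^3 (9*x^2/4 - 27*x/4 + 81/16) dx. Term by term:
    ∫_0^3 9*x^2/4 dx = 81/4;  ∫_0^3 -27*x/4 dx = -243/8;  ∫_0^3 81/16 dx = 243/16.
  Sum: 81/4 − 243/8 + 243/16 = 81/16.
∫_0^3 u² dx = 729/160, so ||u||_L² = 27*sqrt(10)/40.
∫_0^3 (u')² dx = 81/16, so ||u'||_L² = 9/4.
Ratio ||u||_L² / ||u'||_L² = 3*sqrt(10)/10.
Sharp Poincaré constant on H^1_0(0, 3) is C_P = L/π = 3/π, achieved by sin(π/3·x).
A polynomial bump cannot attain the sharp Poincaré constant (only the first sine eigenfunction does), so the ratio is strictly less than C_P, consistent with ||u||_L² ≤ C_P ||u'||_L².


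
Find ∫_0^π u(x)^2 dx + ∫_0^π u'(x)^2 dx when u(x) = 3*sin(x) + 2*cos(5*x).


||u||_{H^1(0,π)}^2 = 61*π

u'(x) = -10*sin(5*x) + 3*cos(x).
Expand u² and (u')² and integrate term by term on (0, π), using: for integers n ≥ 1, ∫_0^π sin²(nx) dx = ∫_0^π cos²(nx) dx = π/2; for n ≠ n', ∫_0^π sin(nx)sin(n'x) dx = ∫_0^π cos(nx)cos(n'x) dx = 0; and by product-to-sum, ∫_0^π sin(nx)cos(n'x) dx = ½∫_0^π [sin((n+n')x) + sin((n−n')x)] dx, which is 0 when n+n' is even and 2n/(n²−n'²) when n+n' is odd (it need not vanish on (0, π)).
  u² squared terms: (2)²·∫cos(5x)² dx = 4·π/2 = 2*π;  (3)²·∫sin(x)² dx = 9·π/2 = 9*π/2.
  u² cross terms: 2·(2)·(3)·∫cos(5x)·sin(x) dx = 12·(0) = 0.
  So ∫_0^π u² dx = 2*π + 9*π/2 + 0 = 13*π/2.
  (u')² squared terms: (-10)²·∫sin(5x)² dx = 100·π/2 = 50*π;  (3)²·∫cos(x)² dx = 9·π/2 = 9*π/2.
  (u')² cross terms: 2·(-10)·(3)·∫sin(5x)·cos(x) dx = -60·(0) = 0.
  So ∫_0^π (u')² dx = 50*π + 9*π/2 + 0 = 109*π/2.
||u||_{H^1}^2 = (13*π/2) + (109*π/2) = 61*π.


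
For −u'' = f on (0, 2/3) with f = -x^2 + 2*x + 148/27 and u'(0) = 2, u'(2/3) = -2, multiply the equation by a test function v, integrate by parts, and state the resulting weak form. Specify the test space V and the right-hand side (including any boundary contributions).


V = H^1(0, 2/3) (v unrestricted at boundary; u is determined up to an additive constant); weak form: ∫_0^2/3 u'v' dx = ∫_0^2/3 (-x^2 + 2*x + 148/27) v dx − 2·v(2/3) − 2·v(0) for all v ∈ V.

Multiply both sides by a test function v and integrate from 0 to 2/3:
  ∫_0^2/3 −u''(x) v(x) dx = ∫_0^2/3 f(x) v(x) dx.
Integrate the LHS by parts once:
  ∫_0^2/3 −u'' v dx = −[u'(x) v(x)]_0^2/3 + ∫_0^2/3 u'(x) v'(x) dx.
Thus ∫_0^2/3 u'(x) v'(x) dx = ∫_0^2/3 f(x) v(x) dx + [u'(x) v(x)]_0^2/3.
Choose V so that boundary terms are either known or forced to vanish.
u has inhomogeneous Neumann u'(0) = 2, u'(2/3) = -2. [u' v]_0^2/3 = (-2)·v(2/3) − (2)·v(0) = − 2·v(2/3) − 2·v(0). Take V = H^1(0, 2/3); boundary term becomes part of RHS.
Weak formulation: find u (satisfying any essential BC) such that ∫_0^2/3 u'(x) v'(x) dx = ∫_0^2/3 f v dx − 2·v(2/3) − 2·v(0) for all v ∈ V (Neumann data are natural BCs: they enter the RHS as boundary terms).
Substituting f(x) = -x^2 + 2*x + 148/27, the right-hand side is ∫_0^2/3 (-x^2 + 2*x + 148/27) v dx − 2·v(2/3) − 2·v(0).
Compatibility check (pure Neumann): taking v ≡ 1 ∈ V gives 0 = ∫_0^2/3 f dx + (-2) − (2), i.e. ∫_0^2/3 f dx must equal u'(0) − u'(2/3) = 4. Indeed ∫_0^2/3 (-x^2 + 2*x + 148/27) dx = 4, so the data are compatible. The solution is then unique only up to an additive constant (fix it e.g. by requiring ∫_0^2/3 u dx = 0).


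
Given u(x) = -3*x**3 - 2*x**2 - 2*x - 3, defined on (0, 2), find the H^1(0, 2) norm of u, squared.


||u||_{H^1}^2 = 164714/105

The H^1 norm (squared) on an interval (0, L) is
  ||u||_{H^1}^2 = ∫_0^L u(x)^2 dx + ∫_0^L u'(x)^2 dx.
Compute u'(x) = -9*x**2 - 4*x - 2.
Then u(x)^2 = 9*x**6 + 12*x**5 + 16*x**4 + 26*x**3 + 16*x**2 + 12*x + 9 and u'(x)^2 = 81*x**4 + 72*x**3 + 52*x**2 + 16*x + 4.
Integrate each monomial from 0 to 2 using ∫_0^2 c·x^n dx = c·2^(n+1)/(n+1):
  ∫_0^2 u(x)^2 dx = ∫_0^2 (9*x^6 + 12*x^5 + 16*x^4 + 26*x^3 + 16*x^2 + 12*x + 9) dx. Term by term:
    ∫_0^2 9*x^6 dx = 1152/7;  ∫_0^2 12*x^5 dx = 128;  ∫_0^2 16*x^4 dx = 512/5;
    ∫_0^2 26*x^3 dx = 104;  ∫_0^2 16*x^2 dx = 128/3;  ∫_0^2 12*x dx = 24;
    ∫_0^2 9 dx = 18.
  Sum: 1152/7 + 128 + 512/5 + 104 + 128/3 + 24 + 18 = 61282/105.
  ∫_0^2 u'(x)^2 dx = ∫_0^2 (81*x^4 + 72*x^3 + 52*x^2 + 16*x + 4) dx. Term by term:
    ∫_0^2 81*x^4 dx = 2592/5;  ∫_0^2 72*x^3 dx = 288;  ∫_0^2 52*x^2 dx = 416/3;
    ∫_0^2 16*x dx = 32;  ∫_0^2 4 dx = 8.
  Sum: 2592/5 + 288 + 416/3 + 32 + 8 = 14776/15.
Adding: ||u||_{H^1}^2 = 61282/105 + 14776/15 = 164714/105.


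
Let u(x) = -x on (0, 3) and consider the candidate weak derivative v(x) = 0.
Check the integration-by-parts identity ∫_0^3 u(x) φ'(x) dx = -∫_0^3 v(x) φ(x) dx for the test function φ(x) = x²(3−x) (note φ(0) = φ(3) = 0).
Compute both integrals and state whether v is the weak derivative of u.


LHS = 27/4, RHS = 0. No, v is not the weak derivative of u.

u(x) = -x, classical derivative u'(x) = -1.
φ(x) = x²(3−x), so φ'(x) = 3*x*(2 - x).
Note φ(0) = φ(3) = 0, so the boundary term u·φ vanishes.
LHS = ∫_0^3 u(x) φ'(x) dx = ∫_0^3 (3*x^3 - 6*x^2) dx. Term by term:
  ∫_0^3 3*x^3 dx = 243/4;  ∫_0^3 -6*x^2 dx = -54.
Sum: 243/4 − 54 = 27/4.
So LHS = 27/4.
∫_0^3 v(x) φ(x) dx = ∫_0^3 (0) dx. Term by term:
  ∫_0^3 0 dx = 0.
So RHS = -∫_0^3 v(x) φ(x) dx = 0.
LHS − RHS = 27/4 ≠ 0, so the identity fails.
(For a valid weak derivative the identity must hold for EVERY test function, in particular this one. The failure shows v is NOT the weak derivative of u.)
Correct weak derivative would be u'(x) = -1.


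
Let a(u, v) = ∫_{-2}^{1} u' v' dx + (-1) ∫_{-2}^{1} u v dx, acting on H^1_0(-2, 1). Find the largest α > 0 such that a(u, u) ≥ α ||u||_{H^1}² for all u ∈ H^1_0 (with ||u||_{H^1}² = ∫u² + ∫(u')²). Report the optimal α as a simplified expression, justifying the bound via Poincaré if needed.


α = (-9 + π^2)/(9 + π^2)

Coercivity of a(·,·) on H^1_0(-2, 1) means a(u, u) ≥ α ||u||_{H^1}² for every u ∈ H^1_0.
The interval has length L = 3, and Poincaré/coercivity depend only on L. Here a(u, u) = ∫(u')² + (-1)·∫u².
Here c = -1 < 0 with |c| < (π/L)² = π^2/9, so coercivity still holds. The condition a(u,u) ≥ α||u||_{H^1}² reads (1−α)∫(u')² ≥ (α−c)∫u². Any admissible α is ≤ 1 (rapidly oscillating u have ∫u²/∫(u')² → 0), and α = 1 would force 0 ≥ (1−c)∫u², impossible since c < 1; so 1−α > 0. By the sharp Poincaré inequality on H^1_0 of an interval of length L, ∫(u')² ≥ (π/L)²∫u² with equality for the first sine mode sin(π(x−x₀)/L) (x₀ the left endpoint), so the inequality holds for all u iff (1−α)(π/L)² ≥ α − c, i.e. α ≤ ((π/L)² + c)/((π/L)² + 1) = (1 + c(L/π)²)/(1 + (L/π)²). (Direct route, valid since c ≤ 0: Poincaré gives c∫u² ≥ c(L/π)²∫(u')², so a(u,u) ≥ (1 + c(L/π)²)∫(u')², while ||u||_{H^1}² ≤ (1 + (L/π)²)∫(u')²; dividing yields the same α.) With (π/L)² = π^2/9 and c = -1, the largest admissible constant is α = ((π/L)² + c)/((π/L)² + 1).
Simplifying, α = (-9 + π^2)/(9 + π^2).


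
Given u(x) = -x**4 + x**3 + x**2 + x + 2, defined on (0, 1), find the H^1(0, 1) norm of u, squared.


||u||_{H^1}^2 = 16259/1260

The H^1 norm (squared) on an interval (0, L) is
  ||u||_{H^1}^2 = ∫_0^L u(x)^2 dx + ∫_0^L u'(x)^2 dx.
Compute u'(x) = -4*x**3 + 3*x**2 + 2*x + 1.
Then u(x)^2 = x**8 - 2*x**7 - x**6 - x**4 + 6*x**3 + 5*x**2 + 4*x + 4 and u'(x)^2 = 16*x**6 - 24*x**5 - 7*x**4 + 4*x**3 + 10*x**2 + 4*x + 1.
Integrate each monomial from 0 to 1 using ∫_0^1 c·x^n dx = c·1^(n+1)/(n+1):
  ∫_0^1 u(x)^2 dx = ∫_0^1 (x^8 - 2*x^7 - x^6 - x^4 + 6*x^3 + 5*x^2 + 4*x + 4) dx. Term by term:
    ∫_0^1 x^8 dx = 1/9;  ∫_0^1 -2*x^7 dx = -1/4;  ∫_0^1 -x^6 dx = -1/7;
    ∫_0^1 -x^4 dx = -1/5;  ∫_0^1 6*x^3 dx = 3/2;  ∫_0^1 5*x^2 dx = 5/3;
    ∫_0^1 4*x dx = 2;  ∫_0^1 4 dx = 4.
  Sum: 1/9 − 1/4 − 1/7 − 1/5 + 3/2 + 5/3 + 2 + 4 = 10943/1260.
  ∫_0^1 u'(x)^2 dx = ∫_0^1 (16*x^6 - 24*x^5 - 7*x^4 + 4*x^3 + 10*x^2 + 4*x + 1) dx. Term by term:
    ∫_0^1 16*x^6 dx = 16/7;  ∫_0^1 -24*x^5 dx = -4;  ∫_0^1 -7*x^4 dx = -7/5;
    ∫_0^1 4*x^3 dx = 1;  ∫_0^1 10*x^2 dx = 10/3;  ∫_0^1 4*x dx = 2;
    ∫_0^1 1 dx = 1.
  Sum: 16/7 − 4 − 7/5 + 1 + 10/3 + 2 + 1 = 443/105.
Adding: ||u||_{H^1}^2 = 10943/1260 + 443/105 = 16259/1260.


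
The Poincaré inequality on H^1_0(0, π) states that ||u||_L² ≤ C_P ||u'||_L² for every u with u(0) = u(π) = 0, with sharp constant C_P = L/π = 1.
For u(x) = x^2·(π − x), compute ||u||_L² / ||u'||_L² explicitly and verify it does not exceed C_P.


||u||_L² / ||u'||_L² = sqrt(14)*π/14 < C_P = 1.

u(x) = x^2·(π − x), so u'(x) = x*(-3*x + 2*π).
u(x) = x^2·(π − x) vanishes at x = 0 and x = π, so u ∈ H^1_0(0, π). Differentiate via the product rule and integrate the resulting polynomials term by term.
  ∫_0^π u² dx = ∫_0^π (x^6 - 2*π*x^5 + π^2*x^4) dx. Term by term:
    ∫_0^π x^6 dx = π^7/7;  ∫_0^π -2*π*x^5 dx = -π^7/3;  ∫_0^π π^2*x^4 dx = π^7/5.
  Sum: π^7/7 − π^7/3 + π^7/5 = π^7/105.
  ∫_0^π (u')² dx = ∫_0^π (9*x^4 - 12*π*x^3 + 4*π^2*x^2) dx. Term by term:
    ∫_0^π 9*x^4 dx = 9*π^5/5;  ∫_0^π -12*π*x^3 dx = -3*π^5;  ∫_0^π 4*π^2*x^2 dx = 4*π^5/3.
  Sum: 9*π^5/5 − 3*π^5 + 4*π^5/3 = 2*π^5/15.
∫_0^π u² dx = π^7/105, so ||u||_L² = sqrt(105)*π^(7/2)/105.
∫_0^π (u')² dx = 2*π^5/15, so ||u'||_L² = sqrt(30)*π^(5/2)/15.
Ratio ||u||_L² / ||u'||_L² = sqrt(14)*π/14.
Sharp Poincaré constant on H^1_0(0, π) is C_P = L/π = 1, achieved by sin(x).
A polynomial bump cannot attain the sharp Poincaré constant (only the first sine eigenfunction does), so the ratio is strictly less than C_P, consistent with ||u||_L² ≤ C_P ||u'||_L².


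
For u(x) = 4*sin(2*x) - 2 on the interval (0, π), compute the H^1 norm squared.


||u||_{H^1(0,π)}^2 = 44*π

u'(x) = 8*cos(2*x).
Expand u² and (u')² and integrate term by term on (0, π), using: for integers n ≥ 1, ∫_0^π sin²(nx) dx = ∫_0^π cos²(nx) dx = π/2; for n ≠ n', ∫_0^π sin(nx)sin(n'x) dx = ∫_0^π cos(nx)cos(n'x) dx = 0; and by product-to-sum, ∫_0^π sin(nx)cos(n'x) dx = ½∫_0^π [sin((n+n')x) + sin((n−n')x)] dx, which is 0 when n+n' is even and 2n/(n²−n'²) when n+n' is odd (it need not vanish on (0, π)). For the constant mode: ∫_0^π 1 dx = π, ∫_0^π cos(nx) dx = 0, ∫_0^π sin(nx) dx = (1−(−1)^n)/n.
  u² squared terms: (-2)²·∫1 dx = 4·π = 4*π;  (4)²·∫sin(2x)² dx = 16·π/2 = 8*π.
  u² cross terms: 2·(-2)·(4)·∫1·sin(2x) dx = -16·(0) = 0.
  So ∫_0^π u² dx = 4*π + 8*π + 0 = 12*π.
  (u')² squared terms: (8)²·∫cos(2x)² dx = 64·π/2 = 32*π.
  So ∫_0^π (u')² dx = 32*π.
||u||_{H^1}^2 = (12*π) + (32*π) = 44*π.


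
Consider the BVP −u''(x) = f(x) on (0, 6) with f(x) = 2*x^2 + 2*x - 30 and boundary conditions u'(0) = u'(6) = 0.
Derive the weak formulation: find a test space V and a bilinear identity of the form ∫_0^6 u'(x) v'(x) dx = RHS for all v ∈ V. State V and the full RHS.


V = H^1(0, 6) (no boundary constraint on v; u is determined up to an additive constant); weak form: ∫_0^6 u'v' dx = ∫_0^6 (2*x^2 + 2*x - 30) v dx for all v ∈ V.

Multiply both sides by a test function v and integrate from 0 to 6:
  ∫_0^6 −u''(x) v(x) dx = ∫_0^6 f(x) v(x) dx.
Integrate the LHS by parts once:
  ∫_0^6 −u'' v dx = −[u'(x) v(x)]_0^6 + ∫_0^6 u'(x) v'(x) dx.
Thus ∫_0^6 u'(x) v'(x) dx = ∫_0^6 f(x) v(x) dx + [u'(x) v(x)]_0^6.
Choose V so that boundary terms are either known or forced to vanish.
u has homogeneous Neumann: u'(0) = u'(6) = 0. So [u' v]_0^6 = 0·v(6) − 0·v(0) = 0 for any v; take V = H^1(0, 6).
Weak formulation: find u (satisfying any essential BC) such that ∫_0^6 u'(x) v'(x) dx = ∫_0^6 f v dx for all v ∈ V (homogeneous Neumann, so boundary terms vanish).
Substituting f(x) = 2*x^2 + 2*x - 30, the right-hand side is ∫_0^6 (2*x^2 + 2*x - 30) v dx.
Compatibility check (pure Neumann): taking v ≡ 1 ∈ V gives 0 = ∫_0^6 f dx + (0) − (0), i.e. ∫_0^6 f dx must equal u'(0) − u'(6) = 0. Indeed ∫_0^6 (2*x^2 + 2*x - 30) dx = 0, so the data are compatible. The solution is then unique only up to an additive constant (fix it e.g. by requiring ∫_0^6 u dx = 0).


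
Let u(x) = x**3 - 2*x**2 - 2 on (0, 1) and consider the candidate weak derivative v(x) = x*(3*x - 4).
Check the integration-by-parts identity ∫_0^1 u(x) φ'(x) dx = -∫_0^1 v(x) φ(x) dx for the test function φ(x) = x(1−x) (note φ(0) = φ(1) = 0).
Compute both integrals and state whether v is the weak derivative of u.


LHS = 11/60, RHS = 11/60. Yes, v = u' weakly.

u(x) = x**3 - 2*x**2 - 2, classical derivative u'(x) = 3*x**2 - 4*x.
φ(x) = x(1−x), so φ'(x) = 1 - 2*x.
Note φ(0) = φ(1) = 0, so the boundary term u·φ vanishes.
LHS = ∫_0^1 u(x) φ'(x) dx = ∫_0^1 (-2*x^4 + 5*x^3 - 2*x^2 + 4*x - 2) dx. Term by term:
  ∫_0^1 -2*x^4 dx = -2/5;  ∫_0^1 5*x^3 dx = 5/4;  ∫_0^1 -2*x^2 dx = -2/3;
  ∫_0^1 4*x dx = 2;  ∫_0^1 -2 dx = -2.
Sum: -2/5 + 5/4 − 2/3 + 2 − 2 = 11/60.
So LHS = 11/60.
∫_0^1 v(x) φ(x) dx = ∫_0^1 (-3*x^4 + 7*x^3 - 4*x^2) dx. Term by term:
  ∫_0^1 -3*x^4 dx = -3/5;  ∫_0^1 7*x^3 dx = 7/4;  ∫_0^1 -4*x^2 dx = -4/3.
Sum: -3/5 + 7/4 − 4/3 = -11/60.
So RHS = -∫_0^1 v(x) φ(x) dx = 11/60.
LHS = RHS, so the identity holds for this test φ.
Moreover u is smooth here and v(x) = u'(x) = 3*x**2 - 4*x pointwise, so the identity holds for every test function. Hence v is the weak derivative of u.


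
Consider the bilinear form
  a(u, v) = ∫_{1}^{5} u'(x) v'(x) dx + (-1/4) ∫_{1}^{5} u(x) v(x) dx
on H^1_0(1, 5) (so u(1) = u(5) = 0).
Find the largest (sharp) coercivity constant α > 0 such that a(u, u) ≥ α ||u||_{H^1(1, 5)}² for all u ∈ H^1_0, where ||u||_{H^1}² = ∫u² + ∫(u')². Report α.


α = (-4 + π^2)/(π^2 + 16)

Coercivity of a(·,·) on H^1_0(1, 5) means a(u, u) ≥ α ||u||_{H^1}² for every u ∈ H^1_0.
The interval has length L = 4, and Poincaré/coercivity depend only on L. Here a(u, u) = ∫(u')² + (-1/4)·∫u².
Here c = -1/4 < 0 with |c| < (π/L)² = π^2/16, so coercivity still holds. The condition a(u,u) ≥ α||u||_{H^1}² reads (1−α)∫(u')² ≥ (α−c)∫u². Any admissible α is ≤ 1 (rapidly oscillating u have ∫u²/∫(u')² → 0), and α = 1 would force 0 ≥ (1−c)∫u², impossible since c < 1; so 1−α > 0. By the sharp Poincaré inequality on H^1_0 of an interval of length L, ∫(u')² ≥ (π/L)²∫u² with equality for the first sine mode sin(π(x−x₀)/L) (x₀ the left endpoint), so the inequality holds for all u iff (1−α)(π/L)² ≥ α − c, i.e. α ≤ ((π/L)² + c)/((π/L)² + 1) = (1 + c(L/π)²)/(1 + (L/π)²). (Direct route, valid since c ≤ 0: Poincaré gives c∫u² ≥ c(L/π)²∫(u')², so a(u,u) ≥ (1 + c(L/π)²)∫(u')², while ||u||_{H^1}² ≤ (1 + (L/π)²)∫(u')²; dividing yields the same α.) With (π/L)² = π^2/16 and c = -1/4, the largest admissible constant is α = ((π/L)² + c)/((π/L)² + 1).
Simplifying, α = (-4 + π^2)/(π^2 + 16).


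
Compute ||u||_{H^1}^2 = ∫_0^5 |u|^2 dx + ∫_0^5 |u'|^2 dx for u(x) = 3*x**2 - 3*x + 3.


||u||_{H^1}^2 = 9705/2

The H^1 norm (squared) on an interval (0, L) is
  ||u||_{H^1}^2 = ∫_0^L u(x)^2 dx + ∫_0^L u'(x)^2 dx.
Compute u'(x) = 6*x - 3.
Then u(x)^2 = 9*x**4 - 18*x**3 + 27*x**2 - 18*x + 9 and u'(x)^2 = 36*x**2 - 36*x + 9.
Integrate each monomial from 0 to 5 using ∫_0^5 c·x^n dx = c·5^(n+1)/(n+1):
  ∫_0^5 u(x)^2 dx = ∫_0^5 (9*x^4 - 18*x^3 + 27*x^2 - 18*x + 9) dx. Term by term:
    ∫_0^5 9*x^4 dx = 5625;  ∫_0^5 -18*x^3 dx = -5625/2;  ∫_0^5 27*x^2 dx = 1125;
    ∫_0^5 -18*x dx = -225;  ∫_0^5 9 dx = 45.
  Sum: 5625 − 5625/2 + 1125 − 225 + 45 = 7515/2.
  ∫_0^5 u'(x)^2 dx = ∫_0^5 (36*x^2 - 36*x + 9) dx. Term by term:
    ∫_0^5 36*x^2 dx = 1500;  ∫_0^5 -36*x dx = -450;  ∫_0^5 9 dx = 45.
  Sum: 1500 − 450 + 45 = 1095.
Adding: ||u||_{H^1}^2 = 7515/2 + 1095 = 9705/2.


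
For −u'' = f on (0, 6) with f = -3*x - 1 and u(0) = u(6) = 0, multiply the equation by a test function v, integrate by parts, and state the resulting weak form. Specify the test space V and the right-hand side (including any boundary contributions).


V = H^1_0(0, 6) (so v(0) = v(6) = 0); weak form: ∫_0^6 u'v' dx = ∫_0^6 (-3*x - 1) v dx for all v ∈ V.

Multiply both sides by a test function v and integrate from 0 to 6:
  ∫_0^6 −u''(x) v(x) dx = ∫_0^6 f(x) v(x) dx.
Integrate the LHS by parts once:
  ∫_0^6 −u'' v dx = −[u'(x) v(x)]_0^6 + ∫_0^6 u'(x) v'(x) dx.
Thus ∫_0^6 u'(x) v'(x) dx = ∫_0^6 f(x) v(x) dx + [u'(x) v(x)]_0^6.
Choose V so that boundary terms are either known or forced to vanish.
u is Dirichlet: u(0) = u(6) = 0. Let V = H^1_0(0, 6); then v(0) = v(6) = 0, and [u' v]_0^6 = 0.
Weak formulation: find u (satisfying any essential BC) such that ∫_0^6 u'(x) v'(x) dx = ∫_0^6 f v dx for all v ∈ V.
Substituting f(x) = -3*x - 1, the right-hand side is ∫_0^6 (-3*x - 1) v dx.


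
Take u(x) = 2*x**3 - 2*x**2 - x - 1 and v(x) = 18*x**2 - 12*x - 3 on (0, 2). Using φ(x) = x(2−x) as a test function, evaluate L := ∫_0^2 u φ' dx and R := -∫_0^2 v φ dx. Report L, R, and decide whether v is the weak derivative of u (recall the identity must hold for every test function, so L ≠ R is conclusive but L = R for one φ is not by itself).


LHS = -44/15, RHS = -44/5. No, v is not the weak derivative of u.

u(x) = 2*x**3 - 2*x**2 - x - 1, classical derivative u'(x) = 6*x**2 - 4*x - 1.
φ(x) = x(2−x), so φ'(x) = 2 - 2*x.
Note φ(0) = φ(2) = 0, so the boundary term u·φ vanishes.
LHS = ∫_0^2 u(x) φ'(x) dx = ∫_0^2 (-4*x^4 + 8*x^3 - 2*x^2 - 2) dx. Term by term:
  ∫_0^2 -4*x^4 dx = -128/5;  ∫_0^2 8*x^3 dx = 32;  ∫_0^2 -2*x^2 dx = -16/3;
  ∫_0^2 -2 dx = -4.
Sum: -128/5 + 32 − 16/3 − 4 = -44/15.
So LHS = -44/15.
∫_0^2 v(x) φ(x) dx = ∫_0^2 (-18*x^4 + 48*x^3 - 21*x^2 - 6*x) dx. Term by term:
  ∫_0^2 -18*x^4 dx = -576/5;  ∫_0^2 48*x^3 dx = 192;  ∫_0^2 -21*x^2 dx = -56;
  ∫_0^2 -6*x dx = -12.
Sum: -576/5 + 192 − 56 − 12 = 44/5.
So RHS = -∫_0^2 v(x) φ(x) dx = -44/5.
LHS − RHS = 88/15 ≠ 0, so the identity fails.
(For a valid weak derivative the identity must hold for EVERY test function, in particular this one. The failure shows v is NOT the weak derivative of u.)
Correct weak derivative would be u'(x) = 6*x**2 - 4*x - 1.


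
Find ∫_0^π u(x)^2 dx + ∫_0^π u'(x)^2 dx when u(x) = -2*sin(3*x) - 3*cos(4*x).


||u||_{H^1(0,π)}^2 = -1224/7 + 193*π/2

u'(x) = 12*sin(4*x) - 6*cos(3*x).
Expand u² and (u')² and integrate term by term on (0, π), using: for integers n ≥ 1, ∫_0^π sin²(nx) dx = ∫_0^π cos²(nx) dx = π/2; for n ≠ n', ∫_0^π sin(nx)sin(n'x) dx = ∫_0^π cos(nx)cos(n'x) dx = 0; and by product-to-sum, ∫_0^π sin(nx)cos(n'x) dx = ½∫_0^π [sin((n+n')x) + sin((n−n')x)] dx, which is 0 when n+n' is even and 2n/(n²−n'²) when n+n' is odd (it need not vanish on (0, π)).
  u² squared terms: (-3)²·∫cos(4x)² dx = 9·π/2 = 9*π/2;  (-2)²·∫sin(3x)² dx = 4·π/2 = 2*π.
  u² cross terms: 2·(-3)·(-2)·∫cos(4x)·sin(3x) dx = 12·(-6/7) = -72/7.
  So ∫_0^π u² dx = 9*π/2 + 2*π − 72/7 = -72/7 + 13*π/2.
  (u')² squared terms: (-6)²·∫cos(3x)² dx = 36·π/2 = 18*π;  (12)²·∫sin(4x)² dx = 144·π/2 = 72*π.
  (u')² cross terms: 2·(-6)·(12)·∫cos(3x)·sin(4x) dx = -144·(8/7) = -1152/7.
  So ∫_0^π (u')² dx = 18*π + 72*π − 1152/7 = -1152/7 + 90*π.
||u||_{H^1}^2 = (-72/7 + 13*π/2) + (-1152/7 + 90*π) = -1224/7 + 193*π/2.


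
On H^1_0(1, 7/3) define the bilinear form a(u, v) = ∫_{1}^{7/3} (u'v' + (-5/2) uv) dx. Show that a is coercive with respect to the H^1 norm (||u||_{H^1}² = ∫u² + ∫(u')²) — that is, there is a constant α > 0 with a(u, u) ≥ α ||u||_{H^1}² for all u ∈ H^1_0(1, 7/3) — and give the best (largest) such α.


α = (-40 + 9*π^2)/(16 + 9*π^2)

Coercivity of a(·,·) on H^1_0(1, 7/3) means a(u, u) ≥ α ||u||_{H^1}² for every u ∈ H^1_0.
The interval has length L = 4/3, and Poincaré/coercivity depend only on L. Here a(u, u) = ∫(u')² + (-5/2)·∫u².
Here c = -5/2 < 0 with |c| < (π/L)² = 9*π^2/16, so coercivity still holds. The condition a(u,u) ≥ α||u||_{H^1}² reads (1−α)∫(u')² ≥ (α−c)∫u². Any admissible α is ≤ 1 (rapidly oscillating u have ∫u²/∫(u')² → 0), and α = 1 would force 0 ≥ (1−c)∫u², impossible since c < 1; so 1−α > 0. By the sharp Poincaré inequality on H^1_0 of an interval of length L, ∫(u')² ≥ (π/L)²∫u² with equality for the first sine mode sin(π(x−x₀)/L) (x₀ the left endpoint), so the inequality holds for all u iff (1−α)(π/L)² ≥ α − c, i.e. α ≤ ((π/L)² + c)/((π/L)² + 1) = (1 + c(L/π)²)/(1 + (L/π)²). (Direct route, valid since c ≤ 0: Poincaré gives c∫u² ≥ c(L/π)²∫(u')², so a(u,u) ≥ (1 + c(L/π)²)∫(u')², while ||u||_{H^1}² ≤ (1 + (L/π)²)∫(u')²; dividing yields the same α.) With (π/L)² = 9*π^2/16 and c = -5/2, the largest admissible constant is α = ((π/L)² + c)/((π/L)² + 1).
Simplifying, α = (-40 + 9*π^2)/(16 + 9*π^2).


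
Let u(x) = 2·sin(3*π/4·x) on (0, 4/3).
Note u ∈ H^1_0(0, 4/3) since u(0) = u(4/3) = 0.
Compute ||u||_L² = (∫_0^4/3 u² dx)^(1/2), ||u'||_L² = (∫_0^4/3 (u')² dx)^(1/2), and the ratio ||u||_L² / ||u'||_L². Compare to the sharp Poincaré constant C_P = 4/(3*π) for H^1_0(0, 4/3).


||u||_L² / ||u'||_L² = 4/(3*π) = C_P.

u(x) = 2·sin(3*π/4·x), so u'(x) = 3*π*cos(3*π*x/4)/2.
Writing u(x) = A·sin(kπx/L) with A = 2 and k = 1, use ∫_0^L sin²(kπx/L) dx = L/2 and ∫_0^L cos²(kπx/L) dx = L/2.
u² = 4·sin²(3*π/4·x) and (u')² = 9*π^2/4·cos²(3*π/4·x), and each of sin², cos² integrates to L/2 = 2/3 over (0, 4/3).
∫_0^4/3 u² dx = 8/3, so ||u||_L² = 2*sqrt(6)/3.
∫_0^4/3 (u')² dx = 3*π^2/2, so ||u'||_L² = sqrt(6)*π/2.
Ratio ||u||_L² / ||u'||_L² = 4/(3*π).
Sharp Poincaré constant on H^1_0(0, 4/3) is C_P = L/π = 4/(3*π), achieved by sin(3*π/4·x).
This is the k = 1 eigenfunction (up to amplitude), so the ratio equals the sharp Poincaré constant exactly.


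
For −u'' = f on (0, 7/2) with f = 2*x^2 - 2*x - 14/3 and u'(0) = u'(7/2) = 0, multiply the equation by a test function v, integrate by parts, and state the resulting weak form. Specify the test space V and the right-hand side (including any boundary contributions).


V = H^1(0, 7/2) (no boundary constraint on v; u is determined up to an additive constant); weak form: ∫_0^7/2 u'v' dx = ∫_0^7/2 (2*x^2 - 2*x - 14/3) v dx for all v ∈ V.

Multiply both sides by a test function v and integrate from 0 to 7/2:
  ∫_0^7/2 −u''(x) v(x) dx = ∫_0^7/2 f(x) v(x) dx.
Integrate the LHS by parts once:
  ∫_0^7/2 −u'' v dx = −[u'(x) v(x)]_0^7/2 + ∫_0^7/2 u'(x) v'(x) dx.
Thus ∫_0^7/2 u'(x) v'(x) dx = ∫_0^7/2 f(x) v(x) dx + [u'(x) v(x)]_0^7/2.
Choose V so that boundary terms are either known or forced to vanish.
u has homogeneous Neumann: u'(0) = u'(7/2) = 0. So [u' v]_0^7/2 = 0·v(7/2) − 0·v(0) = 0 for any v; take V = H^1(0, 7/2).
Weak formulation: find u (satisfying any essential BC) such that ∫_0^7/2 u'(x) v'(x) dx = ∫_0^7/2 f v dx for all v ∈ V (homogeneous Neumann, so boundary terms vanish).
Substituting f(x) = 2*x^2 - 2*x - 14/3, the right-hand side is ∫_0^7/2 (2*x^2 - 2*x - 14/3) v dx.
Compatibility check (pure Neumann): taking v ≡ 1 ∈ V gives 0 = ∫_0^7/2 f dx + (0) − (0), i.e. ∫_0^7/2 f dx must equal u'(0) − u'(7/2) = 0. Indeed ∫_0^7/2 (2*x^2 - 2*x - 14/3) dx = 0, so the data are compatible. The solution is then unique only up to an additive constant (fix it e.g. by requiring ∫_0^7/2 u dx = 0).


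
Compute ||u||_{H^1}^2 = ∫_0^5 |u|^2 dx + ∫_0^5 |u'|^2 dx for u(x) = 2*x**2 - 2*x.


||u||_{H^1}^2 = 5710/3

The H^1 norm (squared) on an interval (0, L) is
  ||u||_{H^1}^2 = ∫_0^L u(x)^2 dx + ∫_0^L u'(x)^2 dx.
Compute u'(x) = 4*x - 2.
Then u(x)^2 = 4*x**4 - 8*x**3 + 4*x**2 and u'(x)^2 = 16*x**2 - 16*x + 4.
Integrate each monomial from 0 to 5 using ∫_0^5 c·x^n dx = c·5^(n+1)/(n+1):
  ∫_0^5 u(x)^2 dx = ∫_0^5 (4*x^4 - 8*x^3 + 4*x^2) dx. Term by term:
    ∫_0^5 4*x^4 dx = 2500;  ∫_0^5 -8*x^3 dx = -1250;  ∫_0^5 4*x^2 dx = 500/3.
  Sum: 2500 − 1250 + 500/3 = 4250/3.
  ∫_0^5 u'(x)^2 dx = ∫_0^5 (16*x^2 - 16*x + 4) dx. Term by term:
    ∫_0^5 16*x^2 dx = 2000/3;  ∫_0^5 -16*x dx = -200;  ∫_0^5 4 dx = 20.
  Sum: 2000/3 − 200 + 20 = 1460/3.
Adding: ||u||_{H^1}^2 = 4250/3 + 1460/3 = 5710/3.


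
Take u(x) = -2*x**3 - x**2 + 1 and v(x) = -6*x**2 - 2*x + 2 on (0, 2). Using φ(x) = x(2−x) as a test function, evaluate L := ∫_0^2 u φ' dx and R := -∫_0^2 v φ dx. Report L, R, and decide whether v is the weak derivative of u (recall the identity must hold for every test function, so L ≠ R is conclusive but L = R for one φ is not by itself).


LHS = 184/15, RHS = 48/5. No, v is not the weak derivative of u.

u(x) = -2*x**3 - x**2 + 1, classical derivative u'(x) = -6*x**2 - 2*x.
φ(x) = x(2−x), so φ'(x) = 2 - 2*x.
Note φ(0) = φ(2) = 0, so the boundary term u·φ vanishes.
LHS = ∫_0^2 u(x) φ'(x) dx = ∫_0^2 (4*x^4 - 2*x^3 - 2*x^2 - 2*x + 2) dx. Term by term:
  ∫_0^2 4*x^4 dx = 128/5;  ∫_0^2 -2*x^3 dx = -8;  ∫_0^2 -2*x^2 dx = -16/3;
  ∫_0^2 -2*x dx = -4;  ∫_0^2 2 dx = 4.
Sum: 128/5 − 8 − 16/3 − 4 + 4 = 184/15.
So LHS = 184/15.
∫_0^2 v(x) φ(x) dx = ∫_0^2 (6*x^4 - 10*x^3 - 6*x^2 + 4*x) dx. Term by term:
  ∫_0^2 6*x^4 dx = 192/5;  ∫_0^2 -10*x^3 dx = -40;  ∫_0^2 -6*x^2 dx = -16;
  ∫_0^2 4*x dx = 8.
Sum: 192/5 − 40 − 16 + 8 = -48/5.
So RHS = -∫_0^2 v(x) φ(x) dx = 48/5.
LHS − RHS = 8/3 ≠ 0, so the identity fails.
(For a valid weak derivative the identity must hold for EVERY test function, in particular this one. The failure shows v is NOT the weak derivative of u.)
Correct weak derivative would be u'(x) = -6*x**2 - 2*x.
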